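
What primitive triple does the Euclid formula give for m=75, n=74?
(149, 11100, 11101)

Euclid's formula: a = m² - n², b = 2mn, c = m² + n²
m = 75, n = 74
a = 75² - 74² = 5625 - 5476 = 149
b = 2 × 75 × 74 = 11100
c = 75² + 74² = 5625 + 5476 = 11101
Verification: 149² + 11100² = 22201 + 123210000 = 123232201 = 11101² ✓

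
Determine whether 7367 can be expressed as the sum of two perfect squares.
Not possible

Factorization: 7367 = 53 × 139
By Fermat: n is sum of two squares iff every prime p ≡ 3 (mod 4) appears to even power.
Prime(s) ≡ 3 (mod 4) with odd exponent: [(139, 1)]
Therefore 7367 cannot be expressed as a² + b².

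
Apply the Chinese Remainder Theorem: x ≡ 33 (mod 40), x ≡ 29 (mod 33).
953

Using Chinese Remainder Theorem:
M = 40 × 33 = 1320
M1 = 33, M2 = 40
y1 = 33^(-1) mod 40 = 17
y2 = 40^(-1) mod 33 = 19
x = (33×33×17 + 29×40×19) mod 1320 = 953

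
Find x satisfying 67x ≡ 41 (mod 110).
x ≡ 63 (mod 110)

gcd(67, 110) = 1, which divides 41, so solutions exist.
Find 67^(-1) mod 110 by the extended Euclidean algorithm:
110 = 1 × 67 + 43  ⟹  43 = (1)·110 + (-1)·67
67 = 1 × 43 + 24  ⟹  24 = (-1)·110 + (2)·67
43 = 1 × 24 + 19  ⟹  19 = (2)·110 + (-3)·67
24 = 1 × 19 + 5  ⟹  5 = (-3)·110 + (5)·67
19 = 3 × 5 + 4  ⟹  4 = (11)·110 + (-18)·67
5 = 1 × 4 + 1  ⟹  1 = (-14)·110 + (23)·67
So (23)·67 ≡ 1 (mod 110), i.e. 67^(-1) ≡ 23 (mod 110).
x ≡ 23 × 41 = 943 ≡ 63 (mod 110).
Check: 67 × 63 = 4221 ≡ 41 (mod 110).
Unique solution: x ≡ 63 (mod 110)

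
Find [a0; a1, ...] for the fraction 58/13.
[4; 2, 6]

Euclidean algorithm steps:
58 = 4 × 13 + 6
13 = 2 × 6 + 1
6 = 6 × 1 + 0
Continued fraction: [4; 2, 6]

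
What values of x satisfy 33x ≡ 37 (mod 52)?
x ≡ 9 (mod 52)

gcd(33, 52) = 1, which divides 37, so solutions exist.
Find 33^(-1) mod 52 by the extended Euclidean algorithm:
52 = 1 × 33 + 19  ⟹  19 = (1)·52 + (-1)·33
33 = 1 × 19 + 14  ⟹  14 = (-1)·52 + (2)·33
19 = 1 × 14 + 5  ⟹  5 = (2)·52 + (-3)·33
14 = 2 × 5 + 4  ⟹  4 = (-5)·52 + (8)·33
5 = 1 × 4 + 1  ⟹  1 = (7)·52 + (-11)·33
So (-11)·33 ≡ 1 (mod 52), i.e. 33^(-1) ≡ -11 ≡ 41 (mod 52).
x ≡ 41 × 37 = 1517 ≡ 9 (mod 52).
Check: 33 × 9 = 297 ≡ 37 (mod 52).
Unique solution: x ≡ 9 (mod 52)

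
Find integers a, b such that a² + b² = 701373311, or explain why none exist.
Not possible

Factorization: 701373311 = 89 × 199^3
By Fermat: n is sum of two squares iff every prime p ≡ 3 (mod 4) appears to even power.
Prime(s) ≡ 3 (mod 4) with odd exponent: [(199, 3)]
Therefore 701373311 cannot be expressed as a² + b².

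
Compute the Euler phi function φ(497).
420

497 = 7 × 71
φ(n) = n × ∏(1 - 1/p) for each prime p dividing n
φ(497) = 497 × (1 - 1/7) × (1 - 1/71) = 420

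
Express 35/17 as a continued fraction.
[2; 17]

Euclidean algorithm steps:
35 = 2 × 17 + 1
17 = 17 × 1 + 0
Continued fraction: [2; 17]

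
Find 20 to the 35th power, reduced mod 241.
128

Repeated squaring. Binary of 35 = 100011.
20^1 ≡ 20 (mod 241); 20^2 ≡ 159 (mod 241); 20^4 ≡ 217 (mod 241); 20^8 ≡ 94 (mod 241); 20^16 ≡ 160 (mod 241); 20^32 ≡ 54 (mod 241)
20^35 = 20^1 × 20^2 × 20^32 ≡ 128 (mod 241)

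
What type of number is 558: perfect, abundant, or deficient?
abundant

Proper divisors of 558: sum = 1 + 2 + 3 + 6 + 9 + 18 + 31 + 62 + 93 + 186 + 279 = 690
Since 690 > 558, 558 is abundant.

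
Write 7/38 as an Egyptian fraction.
1/6 + 1/57

Greedy algorithm:
7/38: ceiling(38/7) = 6, use 1/6
1/57: ceiling(57/1) = 57, use 1/57
Result: 7/38 = 1/6 + 1/57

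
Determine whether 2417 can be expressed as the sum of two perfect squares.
4² + 49² (a=4, b=49)

Factorization: 2417 = 2417
By Fermat: n is sum of two squares iff every prime p ≡ 3 (mod 4) appears to even power.
All primes ≡ 3 (mod 4) appear to even power.
Search a = 0, 1, 2, … for 2417 - a² a perfect square: first hit at a = 4: 2417 - 16 = 2401 = 49².
2417 = 4² + 49² = 16 + 2401 ✓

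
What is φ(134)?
66

134 = 2 × 67
φ(n) = n × ∏(1 - 1/p) for each prime p dividing n
φ(134) = 134 × (1 - 1/2) × (1 - 1/67) = 66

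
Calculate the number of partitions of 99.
169229875

p(n) counts ways to write n as a sum of positive integers (order ignored).
Euler's pentagonal recurrence: p(k) = p(k-1) + p(k-2) - p(k-5) - p(k-7) + p(k-12) + p(k-15) - ... (offsets j(3j∓1)/2, signs ++--, p(0)=1, p(<0)=0).
DP table for k = 0..98: p(0)=1, p(1)=1, p(2)=2, p(3)=3, p(4)=5, p(5)=7, p(6)=11, p(7)=15, p(8)=22, p(9)=30, p(10)=42, p(11)=56, p(12)=77, p(13)=101, p(14)=135, p(15)=176, p(16)=231, p(17)=297, p(18)=385, p(19)=490, p(20)=627, p(21)=792, p(22)=1002, p(23)=1255, p(24)=1575, p(25)=1958, p(26)=2436, p(27)=3010, p(28)=3718, p(29)=4565, p(30)=5604, p(31)=6842, p(32)=8349, p(33)=10143, p(34)=12310, p(35)=14883, p(36)=17977, p(37)=21637, p(38)=26015, p(39)=31185, p(40)=37338, p(41)=44583, p(42)=53174, p(43)=63261, p(44)=75175, p(45)=89134, p(46)=105558, p(47)=124754, p(48)=147273, p(49)=173525, p(50)=204226, p(51)=239943, p(52)=281589, p(53)=329931, p(54)=386155, p(55)=451276, p(56)=526823, p(57)=614154, p(58)=715220, p(59)=831820, p(60)=966467, p(61)=1121505, p(62)=1300156, p(63)=1505499, p(64)=1741630, p(65)=2012558, p(66)=2323520, p(67)=2679689, p(68)=3087735, p(69)=3554345, p(70)=4087968, p(71)=4697205, p(72)=5392783, p(73)=6185689, p(74)=7089500, p(75)=8118264, p(76)=9289091, p(77)=10619863, p(78)=12132164, p(79)=13848650, p(80)=15796476, p(81)=18004327, p(82)=20506255, p(83)=23338469, p(84)=26543660, p(85)=30167357, p(86)=34262962, p(87)=38887673, p(88)=44108109, p(89)=49995925, p(90)=56634173, p(91)=64112359, p(92)=72533807, p(93)=82010177, p(94)=92669720, p(95)=104651419, p(96)=118114304, p(97)=133230930, p(98)=150198136.
Final step: p(99) = p(98) + p(97) - p(94) - p(92) + p(87) + p(84) - p(77) - p(73) + p(64) + p(59) - p(48) - p(42) + p(29) + p(22) - p(7)
= 150198136 + 133230930 - 92669720 - 72533807 + 38887673 + 26543660 - 10619863 - 6185689 + 1741630 + 831820 - 147273 - 53174 + 4565 + 1002 - 15
= 169229875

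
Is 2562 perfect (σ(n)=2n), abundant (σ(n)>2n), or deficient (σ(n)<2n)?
abundant

Proper divisors of 2562: sum = 1 + 2 + 3 + 6 + 7 + 14 + 21 + 42 + 61 + 122 + 183 + 366 + 427 + 854 + 1281 = 3390
Since 3390 > 2562, 2562 is abundant.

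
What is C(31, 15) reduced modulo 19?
0

Using Lucas' theorem:
Write n=31 and k=15 in base 19:
n in base 19: [1, 12]
k in base 19: [0, 15]
C(31,15) mod 19 = ∏ C(n_i, k_i) mod 19
Digit binomials (mod 19): C(1,0) = 1; C(12,15) = 0 (k_i > n_i)
Product: 1 × 0 = 0 ≡ 0 (mod 19)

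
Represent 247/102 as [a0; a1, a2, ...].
[2; 2, 2, 1, 2, 5]

Euclidean algorithm steps:
247 = 2 × 102 + 43
102 = 2 × 43 + 16
43 = 2 × 16 + 11
16 = 1 × 11 + 5
11 = 2 × 5 + 1
5 = 5 × 1 + 0
Continued fraction: [2; 2, 2, 1, 2, 5]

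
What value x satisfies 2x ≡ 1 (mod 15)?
8

gcd(2, 15) = 1, so the inverse exists.
Extended Euclidean algorithm on (15, 2):
15 = 7 × 2 + 1  ⟹  1 = (1)·15 + (-7)·2
So (-7)·2 ≡ 1 (mod 15), i.e. 2^(-1) ≡ -7 ≡ 8 (mod 15).
Check: 2 × 8 = 16 ≡ 1 (mod 15)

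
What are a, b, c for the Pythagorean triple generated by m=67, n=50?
(1989, 6700, 6989)

Euclid's formula: a = m² - n², b = 2mn, c = m² + n²
m = 67, n = 50
a = 67² - 50² = 4489 - 2500 = 1989
b = 2 × 67 × 50 = 6700
c = 67² + 50² = 4489 + 2500 = 6989
Verification: 1989² + 6700² = 3956121 + 44890000 = 48846121 = 6989² ✓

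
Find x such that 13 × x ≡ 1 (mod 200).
77

gcd(13, 200) = 1, so the inverse exists.
Extended Euclidean algorithm on (200, 13):
200 = 15 × 13 + 5  ⟹  5 = (1)·200 + (-15)·13
13 = 2 × 5 + 3  ⟹  3 = (-2)·200 + (31)·13
5 = 1 × 3 + 2  ⟹  2 = (3)·200 + (-46)·13
3 = 1 × 2 + 1  ⟹  1 = (-5)·200 + (77)·13
So (77)·13 ≡ 1 (mod 200), i.e. 13^(-1) ≡ 77 (mod 200).
Check: 13 × 77 = 1001 ≡ 1 (mod 200)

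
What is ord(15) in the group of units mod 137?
34

137 is prime, so ord(15) divides φ(137) = 136.
Divisors of 136: 1, 2, 4, 8, 17, 34, 68, 136.
Repeated squaring: 15^1 ≡ 15, 15^2 ≡ 88, 15^4 ≡ 72, 15^8 ≡ 115, 15^16 ≡ 73, 15^32 ≡ 123, 15^64 ≡ 59, 15^128 ≡ 56 (mod 137).
Test 15^d mod 137 for each divisor d in increasing order:
15^1 ≡ 15
15^2 ≡ 88
15^4 ≡ 72
15^8 ≡ 115
15^17 = 15^16·15^1 ≡ 136
15^34 = 15^32·15^2 ≡ 1  ← first divisor giving 1
The order is 34.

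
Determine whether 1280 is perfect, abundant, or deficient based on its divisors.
abundant

Proper divisors of 1280: sum = 1 + 2 + 4 + 5 + 8 + 10 + 16 + 20 + ... + 160 + 256 + 320 + 640 (17 divisors) = 1786
Since 1786 > 1280, 1280 is abundant.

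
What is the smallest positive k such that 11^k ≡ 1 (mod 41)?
40

41 is prime, so ord(11) divides φ(41) = 40.
Divisors of 40: 1, 2, 4, 5, 8, 10, 20, 40.
Repeated squaring: 11^1 ≡ 11, 11^2 ≡ 39, 11^4 ≡ 4, 11^8 ≡ 16, 11^16 ≡ 10, 11^32 ≡ 18 (mod 41).
Test 11^d mod 41 for each divisor d in increasing order:
11^1 ≡ 11
11^2 ≡ 39
11^4 ≡ 4
11^5 = 11^4·11^1 ≡ 3
11^8 ≡ 16
11^10 = 11^8·11^2 ≡ 9
11^20 = 11^16·11^4 ≡ 40
11^40 = 11^32·11^8 ≡ 1  ← first divisor giving 1
The order is 40.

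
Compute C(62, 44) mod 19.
0

Using Lucas' theorem:
Write n=62 and k=44 in base 19:
n in base 19: [3, 5]
k in base 19: [2, 6]
C(62,44) mod 19 = ∏ C(n_i, k_i) mod 19
Digit binomials (mod 19): C(3,2) = 3; C(5,6) = 0 (k_i > n_i)
Product: 3 × 0 = 0 ≡ 0 (mod 19)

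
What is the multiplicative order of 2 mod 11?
10

11 is prime, so ord(2) divides φ(11) = 10.
Divisors of 10: 1, 2, 5, 10.
Repeated squaring: 2^1 ≡ 2, 2^2 ≡ 4, 2^4 ≡ 5, 2^8 ≡ 3 (mod 11).
Test 2^d mod 11 for each divisor d in increasing order:
2^1 ≡ 2
2^2 ≡ 4
2^5 = 2^4·2^1 ≡ 10
2^10 = 2^8·2^2 ≡ 1  ← first divisor giving 1
The order is 10.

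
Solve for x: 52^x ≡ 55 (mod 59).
13

Baby-step giant-step with step n = ⌈√59⌉ = 8.
Baby steps 52^j mod 59 (j:value) for j=0..7: 0:1, 1:52, 2:49, 3:11, 4:41, 5:8, 6:3, 7:38.
Giant-step multiplier: 52^(-8) ≡ 52^(58-8) = 52^50 ≡ 57 (mod 59).
Giant steps γ_i = 55·57^i mod 59: γ_0=55, γ_1=8 (in table at j=5).
x = i·n + j = 1·8 + 5 = 13.
Check: 52^13 ≡ 55 (mod 59).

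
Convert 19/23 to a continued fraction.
[0; 1, 4, 1, 3]

Euclidean algorithm steps:
19 = 0 × 23 + 19
23 = 1 × 19 + 4
19 = 4 × 4 + 3
4 = 1 × 3 + 1
3 = 3 × 1 + 0
Continued fraction: [0; 1, 4, 1, 3]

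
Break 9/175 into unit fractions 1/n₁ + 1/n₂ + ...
1/20 + 1/700

Greedy algorithm:
9/175: ceiling(175/9) = 20, use 1/20
1/700: ceiling(700/1) = 700, use 1/700
Result: 9/175 = 1/20 + 1/700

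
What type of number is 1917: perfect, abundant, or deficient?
deficient

Proper divisors of 1917: sum = 1 + 3 + 9 + 27 + 71 + 213 + 639 = 963
Since 963 < 1917, 1917 is deficient.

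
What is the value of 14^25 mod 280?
224

Repeated squaring. Binary of 25 = 11001.
14^1 ≡ 14 (mod 280); 14^2 ≡ 196 (mod 280); 14^4 ≡ 56 (mod 280); 14^8 ≡ 56 (mod 280); 14^16 ≡ 56 (mod 280)
14^25 = 14^1 × 14^8 × 14^16 ≡ 224 (mod 280)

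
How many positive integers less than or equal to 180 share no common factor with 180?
48

180 = 2^2 × 3^2 × 5
φ(n) = n × ∏(1 - 1/p) for each prime p dividing n
φ(180) = 180 × (1 - 1/2) × (1 - 1/3) × (1 - 1/5) = 48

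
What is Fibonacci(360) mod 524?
72

Matrix identity: Q^n = [[F_(n+1), F_n], [F_n, F_(n-1)]] with Q = [[1,1],[1,0]].
n = 360 = 101101000₂. Square-and-multiply, entries mod 524:
Q^1 = [[1,1],[1,0]]
Q^2 = (Q^1)² = [[2,1],[1,1]]
Q^5 = (Q^2)²·Q = [[8,5],[5,3]]
Q^11 = (Q^5)²·Q = [[144,89],[89,55]]
Q^22 = (Q^11)² = [[361,419],[419,466]]
Q^45 = (Q^22)²·Q = [[15,390],[390,149]]
Q^90 = (Q^45)² = [[365,32],[32,333]]
Q^180 = (Q^90)² = [[105,328],[328,301]]
Q^360 = (Q^180)² = [[185,72],[72,113]]
F_360 mod 524 = Q^360[0][1] = 72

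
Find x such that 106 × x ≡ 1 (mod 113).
16

gcd(106, 113) = 1, so the inverse exists.
Extended Euclidean algorithm on (113, 106):
113 = 1 × 106 + 7  ⟹  7 = (1)·113 + (-1)·106
106 = 15 × 7 + 1  ⟹  1 = (-15)·113 + (16)·106
So (16)·106 ≡ 1 (mod 113), i.e. 106^(-1) ≡ 16 (mod 113).
Check: 106 × 16 = 1696 ≡ 1 (mod 113)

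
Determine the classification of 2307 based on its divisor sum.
deficient

Proper divisors of 2307: sum = 1 + 3 + 769 = 773
Since 773 < 2307, 2307 is deficient.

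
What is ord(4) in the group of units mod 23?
11

23 is prime, so ord(4) divides φ(23) = 22.
Divisors of 22: 1, 2, 11, 22.
Repeated squaring: 4^1 ≡ 4, 4^2 ≡ 16, 4^4 ≡ 3, 4^8 ≡ 9, 4^16 ≡ 12 (mod 23).
Test 4^d mod 23 for each divisor d in increasing order:
4^1 ≡ 4
4^2 ≡ 16
4^11 = 4^8·4^2·4^1 ≡ 1  ← first divisor giving 1
The order is 11.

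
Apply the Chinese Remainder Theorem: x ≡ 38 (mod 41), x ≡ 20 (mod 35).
1350

Using Chinese Remainder Theorem:
M = 41 × 35 = 1435
M1 = 35, M2 = 41
y1 = 35^(-1) mod 41 = 34
y2 = 41^(-1) mod 35 = 6
x = (38×35×34 + 20×41×6) mod 1435 = 1350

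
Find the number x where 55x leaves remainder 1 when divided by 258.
61

gcd(55, 258) = 1, so the inverse exists.
Extended Euclidean algorithm on (258, 55):
258 = 4 × 55 + 38  ⟹  38 = (1)·258 + (-4)·55
55 = 1 × 38 + 17  ⟹  17 = (-1)·258 + (5)·55
38 = 2 × 17 + 4  ⟹  4 = (3)·258 + (-14)·55
17 = 4 × 4 + 1  ⟹  1 = (-13)·258 + (61)·55
So (61)·55 ≡ 1 (mod 258), i.e. 55^(-1) ≡ 61 (mod 258).
Check: 55 × 61 = 3355 ≡ 1 (mod 258)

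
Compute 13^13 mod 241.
173

Repeated squaring. Binary of 13 = 1101.
13^1 ≡ 13 (mod 241); 13^2 ≡ 169 (mod 241); 13^4 ≡ 123 (mod 241); 13^8 ≡ 187 (mod 241)
13^13 = 13^1 × 13^4 × 13^8 ≡ 173 (mod 241)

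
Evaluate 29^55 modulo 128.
21

Repeated squaring. Binary of 55 = 110111.
29^1 ≡ 29 (mod 128); 29^2 ≡ 73 (mod 128); 29^4 ≡ 81 (mod 128); 29^8 ≡ 33 (mod 128); 29^16 ≡ 65 (mod 128); 29^32 ≡ 1 (mod 128)
29^55 = 29^1 × 29^2 × 29^4 × 29^16 × 29^32 ≡ 21 (mod 128)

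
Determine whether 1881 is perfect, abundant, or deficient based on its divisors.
deficient

Proper divisors of 1881: sum = 1 + 3 + 9 + 11 + 19 + 33 + 57 + 99 + 171 + 209 + 627 = 1239
Since 1239 < 1881, 1881 is deficient.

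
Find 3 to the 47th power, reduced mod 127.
93

Repeated squaring. Binary of 47 = 101111.
3^1 ≡ 3 (mod 127); 3^2 ≡ 9 (mod 127); 3^4 ≡ 81 (mod 127); 3^8 ≡ 84 (mod 127); 3^16 ≡ 71 (mod 127); 3^32 ≡ 88 (mod 127)
3^47 = 3^1 × 3^2 × 3^4 × 3^8 × 3^32 ≡ 93 (mod 127)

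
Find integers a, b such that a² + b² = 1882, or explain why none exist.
19² + 39² (a=19, b=39)

Factorization: 1882 = 2 × 941
By Fermat: n is sum of two squares iff every prime p ≡ 3 (mod 4) appears to even power.
All primes ≡ 3 (mod 4) appear to even power.
Search a = 0, 1, 2, … for 1882 - a² a perfect square: first hit at a = 19: 1882 - 361 = 1521 = 39².
1882 = 19² + 39² = 361 + 1521 ✓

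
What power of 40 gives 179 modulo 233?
171

Baby-step giant-step with step n = ⌈√233⌉ = 16.
Baby steps 40^j mod 233 (j:value) for j=0..15: 0:1, 1:40, 2:202, 3:158, 4:29, 5:228, 6:33, 7:155, 8:142, 9:88, 10:25, 11:68, 12:157, 13:222, 14:26, 15:108.
Giant-step multiplier: 40^(-16) ≡ 40^(232-16) = 40^216 ≡ 135 (mod 233).
Giant steps γ_i = 179·135^i mod 233: γ_0=179, γ_1=166, γ_2=42, γ_3=78, γ_4=45, γ_5=17, γ_6=198, γ_7=168, γ_8=79, γ_9=180, γ_10=68 (in table at j=11).
x = i·n + j = 10·16 + 11 = 171.
Check: 40^171 ≡ 179 (mod 233).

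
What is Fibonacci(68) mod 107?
104

Matrix identity: Q^n = [[F_(n+1), F_n], [F_n, F_(n-1)]] with Q = [[1,1],[1,0]].
n = 68 = 1000100₂. Square-and-multiply, entries mod 107:
Q^1 = [[1,1],[1,0]]
Q^2 = (Q^1)² = [[2,1],[1,1]]
Q^4 = (Q^2)² = [[5,3],[3,2]]
Q^8 = (Q^4)² = [[34,21],[21,13]]
Q^17 = (Q^8)²·Q = [[16,99],[99,24]]
Q^34 = (Q^17)² = [[106,1],[1,105]]
Q^68 = (Q^34)² = [[2,104],[104,5]]
F_68 mod 107 = Q^68[0][1] = 104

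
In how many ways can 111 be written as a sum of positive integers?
679903203

p(n) counts ways to write n as a sum of positive integers (order ignored).
Euler's pentagonal recurrence: p(k) = p(k-1) + p(k-2) - p(k-5) - p(k-7) + p(k-12) + p(k-15) - ... (offsets j(3j∓1)/2, signs ++--, p(0)=1, p(<0)=0).
DP table for k = 0..110: p(0)=1, p(1)=1, p(2)=2, p(3)=3, p(4)=5, p(5)=7, p(6)=11, p(7)=15, p(8)=22, p(9)=30, p(10)=42, p(11)=56, p(12)=77, p(13)=101, p(14)=135, p(15)=176, p(16)=231, p(17)=297, p(18)=385, p(19)=490, p(20)=627, p(21)=792, p(22)=1002, p(23)=1255, p(24)=1575, p(25)=1958, p(26)=2436, p(27)=3010, p(28)=3718, p(29)=4565, p(30)=5604, p(31)=6842, p(32)=8349, p(33)=10143, p(34)=12310, p(35)=14883, p(36)=17977, p(37)=21637, p(38)=26015, p(39)=31185, p(40)=37338, p(41)=44583, p(42)=53174, p(43)=63261, p(44)=75175, p(45)=89134, p(46)=105558, p(47)=124754, p(48)=147273, p(49)=173525, p(50)=204226, p(51)=239943, p(52)=281589, p(53)=329931, p(54)=386155, p(55)=451276, p(56)=526823, p(57)=614154, p(58)=715220, p(59)=831820, p(60)=966467, p(61)=1121505, p(62)=1300156, p(63)=1505499, p(64)=1741630, p(65)=2012558, p(66)=2323520, p(67)=2679689, p(68)=3087735, p(69)=3554345, p(70)=4087968, p(71)=4697205, p(72)=5392783, p(73)=6185689, p(74)=7089500, p(75)=8118264, p(76)=9289091, p(77)=10619863, p(78)=12132164, p(79)=13848650, p(80)=15796476, p(81)=18004327, p(82)=20506255, p(83)=23338469, p(84)=26543660, p(85)=30167357, p(86)=34262962, p(87)=38887673, p(88)=44108109, p(89)=49995925, p(90)=56634173, p(91)=64112359, p(92)=72533807, p(93)=82010177, p(94)=92669720, p(95)=104651419, p(96)=118114304, p(97)=133230930, p(98)=150198136, p(99)=169229875, p(100)=190569292, p(101)=214481126, p(102)=241265379, p(103)=271248950, p(104)=304801365, p(105)=342325709, p(106)=384276336, p(107)=431149389, p(108)=483502844, p(109)=541946240, p(110)=607163746.
Final step: p(111) = p(110) + p(109) - p(106) - p(104) + p(99) + p(96) - p(89) - p(85) + p(76) + p(71) - p(60) - p(54) + p(41) + p(34) - p(19) - p(11)
= 607163746 + 541946240 - 384276336 - 304801365 + 169229875 + 118114304 - 49995925 - 30167357 + 9289091 + 4697205 - 966467 - 386155 + 44583 + 12310 - 490 - 56
= 679903203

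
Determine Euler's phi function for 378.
108

378 = 2 × 3^3 × 7
φ(n) = n × ∏(1 - 1/p) for each prime p dividing n
φ(378) = 378 × (1 - 1/2) × (1 - 1/3) × (1 - 1/7) = 108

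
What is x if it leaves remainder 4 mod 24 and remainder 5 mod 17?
124

Using Chinese Remainder Theorem:
M = 24 × 17 = 408
M1 = 17, M2 = 24
y1 = 17^(-1) mod 24 = 17
y2 = 24^(-1) mod 17 = 5
x = (4×17×17 + 5×24×5) mod 408 = 124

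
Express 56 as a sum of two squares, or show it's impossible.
Not possible

Factorization: 56 = 2^3 × 7
By Fermat: n is sum of two squares iff every prime p ≡ 3 (mod 4) appears to even power.
Prime(s) ≡ 3 (mod 4) with odd exponent: [(7, 1)]
Therefore 56 cannot be expressed as a² + b².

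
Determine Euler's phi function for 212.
104

212 = 2^2 × 53
φ(n) = n × ∏(1 - 1/p) for each prime p dividing n
φ(212) = 212 × (1 - 1/2) × (1 - 1/53) = 104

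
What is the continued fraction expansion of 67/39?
[1; 1, 2, 1, 1, 5]

Euclidean algorithm steps:
67 = 1 × 39 + 28
39 = 1 × 28 + 11
28 = 2 × 11 + 6
11 = 1 × 6 + 5
6 = 1 × 5 + 1
5 = 5 × 1 + 0
Continued fraction: [1; 1, 2, 1, 1, 5]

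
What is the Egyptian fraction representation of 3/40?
1/14 + 1/280

Greedy algorithm:
3/40: ceiling(40/3) = 14, use 1/14
1/280: ceiling(280/1) = 280, use 1/280
Result: 3/40 = 1/14 + 1/280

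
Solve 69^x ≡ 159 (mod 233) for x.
12

Baby-step giant-step with step n = ⌈√233⌉ = 16.
Baby steps 69^j mod 233 (j:value) for j=0..15: 0:1, 1:69, 2:101, 3:212, 4:182, 5:209, 6:208, 7:139, 8:38, 9:59, 10:110, 11:134, 12:159, 13:20, 14:215, 15:156.
h = 159 is already in the table at j=12, so x = 12.
Check: 69^12 ≡ 159 (mod 233).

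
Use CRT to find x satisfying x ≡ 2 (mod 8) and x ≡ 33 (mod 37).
218

Using Chinese Remainder Theorem:
M = 8 × 37 = 296
M1 = 37, M2 = 8
y1 = 37^(-1) mod 8 = 5
y2 = 8^(-1) mod 37 = 14
x = (2×37×5 + 33×8×14) mod 296 = 218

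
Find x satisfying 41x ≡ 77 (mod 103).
x ≡ 27 (mod 103)

gcd(41, 103) = 1, which divides 77, so solutions exist.
Find 41^(-1) mod 103 by the extended Euclidean algorithm:
103 = 2 × 41 + 21  ⟹  21 = (1)·103 + (-2)·41
41 = 1 × 21 + 20  ⟹  20 = (-1)·103 + (3)·41
21 = 1 × 20 + 1  ⟹  1 = (2)·103 + (-5)·41
So (-5)·41 ≡ 1 (mod 103), i.e. 41^(-1) ≡ -5 ≡ 98 (mod 103).
x ≡ 98 × 77 = 7546 ≡ 27 (mod 103).
Check: 41 × 27 = 1107 ≡ 77 (mod 103).
Unique solution: x ≡ 27 (mod 103)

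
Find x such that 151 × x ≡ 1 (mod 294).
37

gcd(151, 294) = 1, so the inverse exists.
Extended Euclidean algorithm on (294, 151):
294 = 1 × 151 + 143  ⟹  143 = (1)·294 + (-1)·151
151 = 1 × 143 + 8  ⟹  8 = (-1)·294 + (2)·151
143 = 17 × 8 + 7  ⟹  7 = (18)·294 + (-35)·151
8 = 1 × 7 + 1  ⟹  1 = (-19)·294 + (37)·151
So (37)·151 ≡ 1 (mod 294), i.e. 151^(-1) ≡ 37 (mod 294).
Check: 151 × 37 = 5587 ≡ 1 (mod 294)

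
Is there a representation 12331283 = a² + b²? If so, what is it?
Not possible

Factorization: 12331283 = 41 × 67^3
By Fermat: n is sum of two squares iff every prime p ≡ 3 (mod 4) appears to even power.
Prime(s) ≡ 3 (mod 4) with odd exponent: [(67, 3)]
Therefore 12331283 cannot be expressed as a² + b².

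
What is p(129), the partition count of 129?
4835271870

p(n) counts ways to write n as a sum of positive integers (order ignored).
Euler's pentagonal recurrence: p(k) = p(k-1) + p(k-2) - p(k-5) - p(k-7) + p(k-12) + p(k-15) - ... (offsets j(3j∓1)/2, signs ++--, p(0)=1, p(<0)=0).
DP table for k = 0..128: p(0)=1, p(1)=1, p(2)=2, p(3)=3, p(4)=5, p(5)=7, p(6)=11, p(7)=15, p(8)=22, p(9)=30, p(10)=42, p(11)=56, p(12)=77, p(13)=101, p(14)=135, p(15)=176, p(16)=231, p(17)=297, p(18)=385, p(19)=490, p(20)=627, p(21)=792, p(22)=1002, p(23)=1255, p(24)=1575, p(25)=1958, p(26)=2436, p(27)=3010, p(28)=3718, p(29)=4565, p(30)=5604, p(31)=6842, p(32)=8349, p(33)=10143, p(34)=12310, p(35)=14883, p(36)=17977, p(37)=21637, p(38)=26015, p(39)=31185, p(40)=37338, p(41)=44583, p(42)=53174, p(43)=63261, p(44)=75175, p(45)=89134, p(46)=105558, p(47)=124754, p(48)=147273, p(49)=173525, p(50)=204226, p(51)=239943, p(52)=281589, p(53)=329931, p(54)=386155, p(55)=451276, p(56)=526823, p(57)=614154, p(58)=715220, p(59)=831820, p(60)=966467, p(61)=1121505, p(62)=1300156, p(63)=1505499, p(64)=1741630, p(65)=2012558, p(66)=2323520, p(67)=2679689, p(68)=3087735, p(69)=3554345, p(70)=4087968, p(71)=4697205, p(72)=5392783, p(73)=6185689, p(74)=7089500, p(75)=8118264, p(76)=9289091, p(77)=10619863, p(78)=12132164, p(79)=13848650, p(80)=15796476, p(81)=18004327, p(82)=20506255, p(83)=23338469, p(84)=26543660, p(85)=30167357, p(86)=34262962, p(87)=38887673, p(88)=44108109, p(89)=49995925, p(90)=56634173, p(91)=64112359, p(92)=72533807, p(93)=82010177, p(94)=92669720, p(95)=104651419, p(96)=118114304, p(97)=133230930, p(98)=150198136, p(99)=169229875, p(100)=190569292, p(101)=214481126, p(102)=241265379, p(103)=271248950, p(104)=304801365, p(105)=342325709, p(106)=384276336, p(107)=431149389, p(108)=483502844, p(109)=541946240, p(110)=607163746, p(111)=679903203, p(112)=761002156, p(113)=851376628, p(114)=952050665, p(115)=1064144451, p(116)=1188908248, p(117)=1327710076, p(118)=1482074143, p(119)=1653668665, p(120)=1844349560, p(121)=2056148051, p(122)=2291320912, p(123)=2552338241, p(124)=2841940500, p(125)=3163127352, p(126)=3519222692, p(127)=3913864295, p(128)=4351078600.
Final step: p(129) = p(128) + p(127) - p(124) - p(122) + p(117) + p(114) - p(107) - p(103) + p(94) + p(89) - p(78) - p(72) + p(59) + p(52) - p(37) - p(29) + p(12) + p(3)
= 4351078600 + 3913864295 - 2841940500 - 2291320912 + 1327710076 + 952050665 - 431149389 - 271248950 + 92669720 + 49995925 - 12132164 - 5392783 + 831820 + 281589 - 21637 - 4565 + 77 + 3
= 4835271870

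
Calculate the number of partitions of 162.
129913904637

p(n) counts ways to write n as a sum of positive integers (order ignored).
Euler's pentagonal recurrence: p(k) = p(k-1) + p(k-2) - p(k-5) - p(k-7) + p(k-12) + p(k-15) - ... (offsets j(3j∓1)/2, signs ++--, p(0)=1, p(<0)=0).
DP table for k = 0..161: p(0)=1, p(1)=1, p(2)=2, p(3)=3, p(4)=5, p(5)=7, p(6)=11, p(7)=15, p(8)=22, p(9)=30, p(10)=42, p(11)=56, p(12)=77, p(13)=101, p(14)=135, p(15)=176, p(16)=231, p(17)=297, p(18)=385, p(19)=490, p(20)=627, p(21)=792, p(22)=1002, p(23)=1255, p(24)=1575, p(25)=1958, p(26)=2436, p(27)=3010, p(28)=3718, p(29)=4565, p(30)=5604, p(31)=6842, p(32)=8349, p(33)=10143, p(34)=12310, p(35)=14883, p(36)=17977, p(37)=21637, p(38)=26015, p(39)=31185, p(40)=37338, p(41)=44583, p(42)=53174, p(43)=63261, p(44)=75175, p(45)=89134, p(46)=105558, p(47)=124754, p(48)=147273, p(49)=173525, p(50)=204226, p(51)=239943, p(52)=281589, p(53)=329931, p(54)=386155, p(55)=451276, p(56)=526823, p(57)=614154, p(58)=715220, p(59)=831820, p(60)=966467, p(61)=1121505, p(62)=1300156, p(63)=1505499, p(64)=1741630, p(65)=2012558, p(66)=2323520, p(67)=2679689, p(68)=3087735, p(69)=3554345, p(70)=4087968, p(71)=4697205, p(72)=5392783, p(73)=6185689, p(74)=7089500, p(75)=8118264, p(76)=9289091, p(77)=10619863, p(78)=12132164, p(79)=13848650, p(80)=15796476, p(81)=18004327, p(82)=20506255, p(83)=23338469, p(84)=26543660, p(85)=30167357, p(86)=34262962, p(87)=38887673, p(88)=44108109, p(89)=49995925, p(90)=56634173, p(91)=64112359, p(92)=72533807, p(93)=82010177, p(94)=92669720, p(95)=104651419, p(96)=118114304, p(97)=133230930, p(98)=150198136, p(99)=169229875, p(100)=190569292, p(101)=214481126, p(102)=241265379, p(103)=271248950, p(104)=304801365, p(105)=342325709, p(106)=384276336, p(107)=431149389, p(108)=483502844, p(109)=541946240, p(110)=607163746, p(111)=679903203, p(112)=761002156, p(113)=851376628, p(114)=952050665, p(115)=1064144451, p(116)=1188908248, p(117)=1327710076, p(118)=1482074143, p(119)=1653668665, p(120)=1844349560, p(121)=2056148051, p(122)=2291320912, p(123)=2552338241, p(124)=2841940500, p(125)=3163127352, p(126)=3519222692, p(127)=3913864295, p(128)=4351078600, p(129)=4835271870, p(130)=5371315400, p(131)=5964539504, p(132)=6620830889, p(133)=7346629512, p(134)=8149040695, p(135)=9035836076, p(136)=10015581680, p(137)=11097645016, p(138)=12292341831, p(139)=13610949895, p(140)=15065878135, p(141)=16670689208, p(142)=18440293320, p(143)=20390982757, p(144)=22540654445, p(145)=24908858009, p(146)=27517052599, p(147)=30388671978, p(148)=33549419497, p(149)=37027355200, p(150)=40853235313, p(151)=45060624582, p(152)=49686288421, p(153)=54770336324, p(154)=60356673280, p(155)=66493182097, p(156)=73232243759, p(157)=80630964769, p(158)=88751778802, p(159)=97662728555, p(160)=107438159466, p(161)=118159068427.
Final step: p(162) = p(161) + p(160) - p(157) - p(155) + p(150) + p(147) - p(140) - p(136) + p(127) + p(122) - p(111) - p(105) + p(92) + p(85) - p(70) - p(62) + p(45) + p(36) - p(17) - p(7)
= 118159068427 + 107438159466 - 80630964769 - 66493182097 + 40853235313 + 30388671978 - 15065878135 - 10015581680 + 3913864295 + 2291320912 - 679903203 - 342325709 + 72533807 + 30167357 - 4087968 - 1300156 + 89134 + 17977 - 297 - 15
= 129913904637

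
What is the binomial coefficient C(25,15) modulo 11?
0

Using Lucas' theorem:
Write n=25 and k=15 in base 11:
n in base 11: [2, 3]
k in base 11: [1, 4]
C(25,15) mod 11 = ∏ C(n_i, k_i) mod 11
Digit binomials (mod 11): C(2,1) = 2; C(3,4) = 0 (k_i > n_i)
Product: 2 × 0 = 0 ≡ 0 (mod 11)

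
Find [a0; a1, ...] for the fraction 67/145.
[0; 2, 6, 11]

Euclidean algorithm steps:
67 = 0 × 145 + 67
145 = 2 × 67 + 11
67 = 6 × 11 + 1
11 = 11 × 1 + 0
Continued fraction: [0; 2, 6, 11]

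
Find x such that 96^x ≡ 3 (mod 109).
4

Baby-step giant-step with step n = ⌈√109⌉ = 11.
Baby steps 96^j mod 109 (j:value) for j=0..10: 0:1, 1:96, 2:60, 3:92, 4:3, 5:70, 6:71, 7:58, 8:9, 9:101, 10:104.
h = 3 is already in the table at j=4, so x = 4.
Check: 96^4 ≡ 3 (mod 109).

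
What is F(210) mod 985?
250

Matrix identity: Q^n = [[F_(n+1), F_n], [F_n, F_(n-1)]] with Q = [[1,1],[1,0]].
n = 210 = 11010010₂. Square-and-multiply, entries mod 985:
Q^1 = [[1,1],[1,0]]
Q^3 = (Q^1)²·Q = [[3,2],[2,1]]
Q^6 = (Q^3)² = [[13,8],[8,5]]
Q^13 = (Q^6)²·Q = [[377,233],[233,144]]
Q^26 = (Q^13)² = [[403,238],[238,165]]
Q^52 = (Q^26)² = [[383,239],[239,144]]
Q^105 = (Q^52)²·Q = [[773,900],[900,858]]
Q^210 = (Q^105)² = [[949,250],[250,699]]
F_210 mod 985 = Q^210[0][1] = 250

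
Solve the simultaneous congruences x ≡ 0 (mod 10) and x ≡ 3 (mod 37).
40

Using Chinese Remainder Theorem:
M = 10 × 37 = 370
M1 = 37, M2 = 10
y1 = 37^(-1) mod 10 = 3
y2 = 10^(-1) mod 37 = 26
x = (0×37×3 + 3×10×26) mod 370 = 40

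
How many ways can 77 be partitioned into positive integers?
10619863

p(n) counts ways to write n as a sum of positive integers (order ignored).
Euler's pentagonal recurrence: p(k) = p(k-1) + p(k-2) - p(k-5) - p(k-7) + p(k-12) + p(k-15) - ... (offsets j(3j∓1)/2, signs ++--, p(0)=1, p(<0)=0).
DP table for k = 0..76: p(0)=1, p(1)=1, p(2)=2, p(3)=3, p(4)=5, p(5)=7, p(6)=11, p(7)=15, p(8)=22, p(9)=30, p(10)=42, p(11)=56, p(12)=77, p(13)=101, p(14)=135, p(15)=176, p(16)=231, p(17)=297, p(18)=385, p(19)=490, p(20)=627, p(21)=792, p(22)=1002, p(23)=1255, p(24)=1575, p(25)=1958, p(26)=2436, p(27)=3010, p(28)=3718, p(29)=4565, p(30)=5604, p(31)=6842, p(32)=8349, p(33)=10143, p(34)=12310, p(35)=14883, p(36)=17977, p(37)=21637, p(38)=26015, p(39)=31185, p(40)=37338, p(41)=44583, p(42)=53174, p(43)=63261, p(44)=75175, p(45)=89134, p(46)=105558, p(47)=124754, p(48)=147273, p(49)=173525, p(50)=204226, p(51)=239943, p(52)=281589, p(53)=329931, p(54)=386155, p(55)=451276, p(56)=526823, p(57)=614154, p(58)=715220, p(59)=831820, p(60)=966467, p(61)=1121505, p(62)=1300156, p(63)=1505499, p(64)=1741630, p(65)=2012558, p(66)=2323520, p(67)=2679689, p(68)=3087735, p(69)=3554345, p(70)=4087968, p(71)=4697205, p(72)=5392783, p(73)=6185689, p(74)=7089500, p(75)=8118264, p(76)=9289091.
Final step: p(77) = p(76) + p(75) - p(72) - p(70) + p(65) + p(62) - p(55) - p(51) + p(42) + p(37) - p(26) - p(20) + p(7) + p(0)
= 9289091 + 8118264 - 5392783 - 4087968 + 2012558 + 1300156 - 451276 - 239943 + 53174 + 21637 - 2436 - 627 + 15 + 1
= 10619863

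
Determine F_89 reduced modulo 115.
59

Matrix identity: Q^n = [[F_(n+1), F_n], [F_n, F_(n-1)]] with Q = [[1,1],[1,0]].
n = 89 = 1011001₂. Square-and-multiply, entries mod 115:
Q^1 = [[1,1],[1,0]]
Q^2 = (Q^1)² = [[2,1],[1,1]]
Q^5 = (Q^2)²·Q = [[8,5],[5,3]]
Q^11 = (Q^5)²·Q = [[29,89],[89,55]]
Q^22 = (Q^11)² = [[22,1],[1,21]]
Q^44 = (Q^22)² = [[25,43],[43,97]]
Q^89 = (Q^44)²·Q = [[15,59],[59,71]]
F_89 mod 115 = Q^89[0][1] = 59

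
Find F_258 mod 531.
325

Matrix identity: Q^n = [[F_(n+1), F_n], [F_n, F_(n-1)]] with Q = [[1,1],[1,0]].
n = 258 = 100000010₂. Square-and-multiply, entries mod 531:
Q^1 = [[1,1],[1,0]]
Q^2 = (Q^1)² = [[2,1],[1,1]]
Q^4 = (Q^2)² = [[5,3],[3,2]]
Q^8 = (Q^4)² = [[34,21],[21,13]]
Q^16 = (Q^8)² = [[4,456],[456,79]]
Q^32 = (Q^16)² = [[331,147],[147,184]]
Q^64 = (Q^32)² = [[13,303],[303,241]]
Q^129 = (Q^64)²·Q = [[82,115],[115,498]]
Q^258 = (Q^129)² = [[302,325],[325,508]]
F_258 mod 531 = Q^258[0][1] = 325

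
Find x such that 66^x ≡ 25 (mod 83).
20

Baby-step giant-step with step n = ⌈√83⌉ = 10.
Baby steps 66^j mod 83 (j:value) for j=0..9: 0:1, 1:66, 2:40, 3:67, 4:23, 5:24, 6:7, 7:47, 8:31, 9:54.
Giant-step multiplier: 66^(-10) ≡ 66^(82-10) = 66^72 ≡ 33 (mod 83).
Giant steps γ_i = 25·33^i mod 83: γ_0=25, γ_1=78, γ_2=1 (in table at j=0).
x = i·n + j = 2·10 + 0 = 20.
Check: 66^20 ≡ 25 (mod 83).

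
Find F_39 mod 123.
1

Matrix identity: Q^n = [[F_(n+1), F_n], [F_n, F_(n-1)]] with Q = [[1,1],[1,0]].
n = 39 = 100111₂. Square-and-multiply, entries mod 123:
Q^1 = [[1,1],[1,0]]
Q^2 = (Q^1)² = [[2,1],[1,1]]
Q^4 = (Q^2)² = [[5,3],[3,2]]
Q^9 = (Q^4)²·Q = [[55,34],[34,21]]
Q^19 = (Q^9)²·Q = [[0,122],[122,1]]
Q^39 = (Q^19)²·Q = [[0,1],[1,122]]
F_39 mod 123 = Q^39[0][1] = 1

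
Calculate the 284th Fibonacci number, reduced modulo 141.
138

Matrix identity: Q^n = [[F_(n+1), F_n], [F_n, F_(n-1)]] with Q = [[1,1],[1,0]].
n = 284 = 100011100₂. Square-and-multiply, entries mod 141:
Q^1 = [[1,1],[1,0]]
Q^2 = (Q^1)² = [[2,1],[1,1]]
Q^4 = (Q^2)² = [[5,3],[3,2]]
Q^8 = (Q^4)² = [[34,21],[21,13]]
Q^17 = (Q^8)²·Q = [[46,46],[46,0]]
Q^35 = (Q^17)²·Q = [[3,2],[2,1]]
Q^71 = (Q^35)²·Q = [[21,13],[13,8]]
Q^142 = (Q^71)² = [[46,95],[95,92]]
Q^284 = (Q^142)² = [[2,138],[138,5]]
F_284 mod 141 = Q^284[0][1] = 138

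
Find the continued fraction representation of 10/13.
[0; 1, 3, 3]

Euclidean algorithm steps:
10 = 0 × 13 + 10
13 = 1 × 10 + 3
10 = 3 × 3 + 1
3 = 3 × 1 + 0
Continued fraction: [0; 1, 3, 3]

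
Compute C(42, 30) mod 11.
5

Using Lucas' theorem:
Write n=42 and k=30 in base 11:
n in base 11: [3, 9]
k in base 11: [2, 8]
C(42,30) mod 11 = ∏ C(n_i, k_i) mod 11
Digit binomials (mod 11): C(3,2) = 3; C(9,8) = 9
Product: 3 × 9 = 27 ≡ 5 (mod 11)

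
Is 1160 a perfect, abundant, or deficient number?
abundant

Proper divisors of 1160: sum = 1 + 2 + 4 + 5 + 8 + 10 + 20 + 29 + 40 + 58 + 116 + 145 + 232 + 290 + 580 = 1540
Since 1540 > 1160, 1160 is abundant.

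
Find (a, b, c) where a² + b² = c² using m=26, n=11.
(555, 572, 797)

Euclid's formula: a = m² - n², b = 2mn, c = m² + n²
m = 26, n = 11
a = 26² - 11² = 676 - 121 = 555
b = 2 × 26 × 11 = 572
c = 26² + 11² = 676 + 121 = 797
Verification: 555² + 572² = 308025 + 327184 = 635209 = 797² ✓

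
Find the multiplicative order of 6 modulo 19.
9

19 is prime, so ord(6) divides φ(19) = 18.
Divisors of 18: 1, 2, 3, 6, 9, 18.
Repeated squaring: 6^1 ≡ 6, 6^2 ≡ 17, 6^4 ≡ 4, 6^8 ≡ 16, 6^16 ≡ 9 (mod 19).
Test 6^d mod 19 for each divisor d in increasing order:
6^1 ≡ 6
6^2 ≡ 17
6^3 = 6^2·6^1 ≡ 7
6^6 = 6^4·6^2 ≡ 11
6^9 = 6^8·6^1 ≡ 1  ← first divisor giving 1
The order is 9.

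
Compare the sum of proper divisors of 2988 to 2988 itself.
abundant

Proper divisors of 2988: sum = 1 + 2 + 3 + 4 + 6 + 9 + 12 + 18 + ... + 498 + 747 + 996 + 1494 (17 divisors) = 4656
Since 4656 > 2988, 2988 is abundant.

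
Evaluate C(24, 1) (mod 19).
5

Using Lucas' theorem:
Write n=24 and k=1 in base 19:
n in base 19: [1, 5]
k in base 19: [0, 1]
C(24,1) mod 19 = ∏ C(n_i, k_i) mod 19
Digit binomials (mod 19): C(1,0) = 1; C(5,1) = 5
Product: 1 × 5 = 5 ≡ 5 (mod 19)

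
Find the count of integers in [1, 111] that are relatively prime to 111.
72

111 = 3 × 37
φ(n) = n × ∏(1 - 1/p) for each prime p dividing n
φ(111) = 111 × (1 - 1/3) × (1 - 1/37) = 72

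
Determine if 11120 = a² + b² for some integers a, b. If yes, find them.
Not possible

Factorization: 11120 = 2^4 × 5 × 139
By Fermat: n is sum of two squares iff every prime p ≡ 3 (mod 4) appears to even power.
Prime(s) ≡ 3 (mod 4) with odd exponent: [(139, 1)]
Therefore 11120 cannot be expressed as a² + b².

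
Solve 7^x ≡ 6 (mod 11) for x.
7

Baby-step giant-step with step n = ⌈√11⌉ = 4.
Baby steps 7^j mod 11 (j:value) for j=0..3: 0:1, 1:7, 2:5, 3:2.
Giant-step multiplier: 7^(-4) ≡ 7^(10-4) = 7^6 ≡ 4 (mod 11).
Giant steps γ_i = 6·4^i mod 11: γ_0=6, γ_1=2 (in table at j=3).
x = i·n + j = 1·4 + 3 = 7.
Check: 7^7 ≡ 6 (mod 11).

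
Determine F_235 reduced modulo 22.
5

Matrix identity: Q^n = [[F_(n+1), F_n], [F_n, F_(n-1)]] with Q = [[1,1],[1,0]].
n = 235 = 11101011₂. Square-and-multiply, entries mod 22:
Q^1 = [[1,1],[1,0]]
Q^3 = (Q^1)²·Q = [[3,2],[2,1]]
Q^7 = (Q^3)²·Q = [[21,13],[13,8]]
Q^14 = (Q^7)² = [[16,3],[3,13]]
Q^29 = (Q^14)²·Q = [[0,1],[1,21]]
Q^58 = (Q^29)² = [[1,21],[21,2]]
Q^117 = (Q^58)²·Q = [[21,2],[2,19]]
Q^235 = (Q^117)²·Q = [[19,5],[5,14]]
F_235 mod 22 = Q^235[0][1] = 5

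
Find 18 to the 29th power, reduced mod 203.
163

Repeated squaring. Binary of 29 = 11101.
18^1 ≡ 18 (mod 203); 18^2 ≡ 121 (mod 203); 18^4 ≡ 25 (mod 203); 18^8 ≡ 16 (mod 203); 18^16 ≡ 53 (mod 203)
18^29 = 18^1 × 18^4 × 18^8 × 18^16 ≡ 163 (mod 203)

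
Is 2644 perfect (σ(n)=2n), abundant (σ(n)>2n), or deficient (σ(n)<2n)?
deficient

Proper divisors of 2644: sum = 1 + 2 + 4 + 661 + 1322 = 1990
Since 1990 < 2644, 2644 is deficient.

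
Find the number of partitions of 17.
297

p(n) counts ways to write n as a sum of positive integers (order ignored).
Euler's pentagonal recurrence: p(k) = p(k-1) + p(k-2) - p(k-5) - p(k-7) + p(k-12) + p(k-15) - ... (offsets j(3j∓1)/2, signs ++--, p(0)=1, p(<0)=0).
DP table for k = 0..16: p(0)=1, p(1)=1, p(2)=2, p(3)=3, p(4)=5, p(5)=7, p(6)=11, p(7)=15, p(8)=22, p(9)=30, p(10)=42, p(11)=56, p(12)=77, p(13)=101, p(14)=135, p(15)=176, p(16)=231.
Final step: p(17) = p(16) + p(15) - p(12) - p(10) + p(5) + p(2)
= 231 + 176 - 77 - 42 + 7 + 2
= 297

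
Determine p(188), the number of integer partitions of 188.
1398341745571

p(n) counts ways to write n as a sum of positive integers (order ignored).
Euler's pentagonal recurrence: p(k) = p(k-1) + p(k-2) - p(k-5) - p(k-7) + p(k-12) + p(k-15) - ... (offsets j(3j∓1)/2, signs ++--, p(0)=1, p(<0)=0).
DP table for k = 0..187: p(0)=1, p(1)=1, p(2)=2, p(3)=3, p(4)=5, p(5)=7, p(6)=11, p(7)=15, p(8)=22, p(9)=30, p(10)=42, p(11)=56, p(12)=77, p(13)=101, p(14)=135, p(15)=176, p(16)=231, p(17)=297, p(18)=385, p(19)=490, p(20)=627, p(21)=792, p(22)=1002, p(23)=1255, p(24)=1575, p(25)=1958, p(26)=2436, p(27)=3010, p(28)=3718, p(29)=4565, p(30)=5604, p(31)=6842, p(32)=8349, p(33)=10143, p(34)=12310, p(35)=14883, p(36)=17977, p(37)=21637, p(38)=26015, p(39)=31185, p(40)=37338, p(41)=44583, p(42)=53174, p(43)=63261, p(44)=75175, p(45)=89134, p(46)=105558, p(47)=124754, p(48)=147273, p(49)=173525, p(50)=204226, p(51)=239943, p(52)=281589, p(53)=329931, p(54)=386155, p(55)=451276, p(56)=526823, p(57)=614154, p(58)=715220, p(59)=831820, p(60)=966467, p(61)=1121505, p(62)=1300156, p(63)=1505499, p(64)=1741630, p(65)=2012558, p(66)=2323520, p(67)=2679689, p(68)=3087735, p(69)=3554345, p(70)=4087968, p(71)=4697205, p(72)=5392783, p(73)=6185689, p(74)=7089500, p(75)=8118264, p(76)=9289091, p(77)=10619863, p(78)=12132164, p(79)=13848650, p(80)=15796476, p(81)=18004327, p(82)=20506255, p(83)=23338469, p(84)=26543660, p(85)=30167357, p(86)=34262962, p(87)=38887673, p(88)=44108109, p(89)=49995925, p(90)=56634173, p(91)=64112359, p(92)=72533807, p(93)=82010177, p(94)=92669720, p(95)=104651419, p(96)=118114304, p(97)=133230930, p(98)=150198136, p(99)=169229875, p(100)=190569292, p(101)=214481126, p(102)=241265379, p(103)=271248950, p(104)=304801365, p(105)=342325709, p(106)=384276336, p(107)=431149389, p(108)=483502844, p(109)=541946240, p(110)=607163746, p(111)=679903203, p(112)=761002156, p(113)=851376628, p(114)=952050665, p(115)=1064144451, p(116)=1188908248, p(117)=1327710076, p(118)=1482074143, p(119)=1653668665, p(120)=1844349560, p(121)=2056148051, p(122)=2291320912, p(123)=2552338241, p(124)=2841940500, p(125)=3163127352, p(126)=3519222692, p(127)=3913864295, p(128)=4351078600, p(129)=4835271870, p(130)=5371315400, p(131)=5964539504, p(132)=6620830889, p(133)=7346629512, p(134)=8149040695, p(135)=9035836076, p(136)=10015581680, p(137)=11097645016, p(138)=12292341831, p(139)=13610949895, p(140)=15065878135, p(141)=16670689208, p(142)=18440293320, p(143)=20390982757, p(144)=22540654445, p(145)=24908858009, p(146)=27517052599, p(147)=30388671978, p(148)=33549419497, p(149)=37027355200, p(150)=40853235313, p(151)=45060624582, p(152)=49686288421, p(153)=54770336324, p(154)=60356673280, p(155)=66493182097, p(156)=73232243759, p(157)=80630964769, p(158)=88751778802, p(159)=97662728555, p(160)=107438159466, p(161)=118159068427, p(162)=129913904637, p(163)=142798995930, p(164)=156919475295, p(165)=172389800255, p(166)=189334822579, p(167)=207890420102, p(168)=228204732751, p(169)=250438925115, p(170)=274768617130, p(171)=301384802048, p(172)=330495499613, p(173)=362326859895, p(174)=397125074750, p(175)=435157697830, p(176)=476715857290, p(177)=522115831195, p(178)=571701605655, p(179)=625846753120, p(180)=684957390936, p(181)=749474411781, p(182)=819876908323, p(183)=896684817527, p(184)=980462880430, p(185)=1071823774337, p(186)=1171432692373, p(187)=1280011042268.
Final step: p(188) = p(187) + p(186) - p(183) - p(181) + p(176) + p(173) - p(166) - p(162) + p(153) + p(148) - p(137) - p(131) + p(118) + p(111) - p(96) - p(88) + p(71) + p(62) - p(43) - p(33) + p(12) + p(1)
= 1280011042268 + 1171432692373 - 896684817527 - 749474411781 + 476715857290 + 362326859895 - 189334822579 - 129913904637 + 54770336324 + 33549419497 - 11097645016 - 5964539504 + 1482074143 + 679903203 - 118114304 - 44108109 + 4697205 + 1300156 - 63261 - 10143 + 77 + 1
= 1398341745571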